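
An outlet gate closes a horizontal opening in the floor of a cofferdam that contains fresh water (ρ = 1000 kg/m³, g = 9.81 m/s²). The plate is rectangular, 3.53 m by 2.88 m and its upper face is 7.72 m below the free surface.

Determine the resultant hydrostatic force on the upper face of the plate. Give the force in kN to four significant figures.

F ≈ 769.9 kN

γ = ρg = 1000 × 9.81 = 9810 N/m³ = 9.81 kN/m³.
The plate is horizontal, so pressure is uniform at p = γ·h = 9.81 × 7.72 = 75.7332 kN/m².
A = 3.53 × 2.88 = 10.1664 m².
F = p·A = 75.7332 × 10.1664 = 769.934 kN.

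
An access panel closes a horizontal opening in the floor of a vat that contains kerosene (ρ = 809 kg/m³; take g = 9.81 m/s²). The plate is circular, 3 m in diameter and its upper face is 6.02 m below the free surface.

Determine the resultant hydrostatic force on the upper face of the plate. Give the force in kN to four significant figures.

F ≈ 337.7 kN

γ = ρg = 809 × 9.81 / 1000 = 7.93629 kN/m³.
The plate is horizontal, so pressure is uniform at p = γ·h = 7.93629 × 6.02 = 47.7765 kN/m².
A = π(1.5)² = 7.06858 m².
F = p·A = 47.7765 × 7.06858 = 337.712 kN.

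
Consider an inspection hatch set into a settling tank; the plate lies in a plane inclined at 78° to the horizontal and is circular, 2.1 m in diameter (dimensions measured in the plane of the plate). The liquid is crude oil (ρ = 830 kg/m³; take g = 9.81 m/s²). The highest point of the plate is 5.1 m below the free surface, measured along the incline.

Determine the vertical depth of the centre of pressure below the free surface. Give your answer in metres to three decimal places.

γ = ρg = 830 × 9.81 / 1000 = 8.1423 kN/m³.
Let θ = 78° be the plate's angle to the horizontal; measure y along the incline from where the plane meets the free surface. Vertical depth h = y·sinθ with sinθ = 0.978148.
The centroid is at the centre, 1.05 m below the top of the plate, so y_c = 5.1 + 1.05 = 6.15 m and h_c = 6.15 × 0.978148 = 6.01561 m.
A = π(1.05)² = 3.46361 m².
Resultant F = γ·h_c·A = 8.1423 × 6.01561 × 3.46361 = 169.651 kN.
I_c = πr⁴/4 = π × 1.05⁴/4 = 0.954656 m⁴.
Centre of pressure: y_p = y_c + I_c/(y_c·A) = 6.15 + 0.954656/(6.15 × 3.46361) = 6.15 + 0.044817 = 6.19482 m along the plane.
Vertically, h_p = y_p·sinθ = 6.19482 × 0.978148 = 6.05945 m.

h_p = 6.059 m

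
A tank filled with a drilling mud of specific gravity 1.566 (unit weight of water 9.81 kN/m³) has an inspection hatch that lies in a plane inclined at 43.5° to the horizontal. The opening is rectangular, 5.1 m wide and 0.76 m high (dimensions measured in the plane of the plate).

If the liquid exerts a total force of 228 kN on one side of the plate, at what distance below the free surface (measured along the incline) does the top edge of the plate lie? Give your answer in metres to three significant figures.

y_top ≈ 5.18 m

γ = 1.566 × 9.81 = 15.36246 kN/m³.
A = 5.1 × 0.76 = 3.876 m².
From F = γ·h_c·A, the centroid depth is h_c = 228/(15.36246 × 3.876) = 3.82904 m.
Let θ = 43.5° be the plate's angle to the horizontal; measure y along the incline from where the plane meets the free surface. Vertical depth h = y·sinθ with sinθ = 0.688355.
Along the incline, y_c = h_c/sinθ = 3.82904/0.688355 = 5.56259 m.
The centroid lies 0.76/2 = 0.38 m below the top edge, so the top edge sits at y_top = 5.56259 − 0.38 = 5.18259 m along the incline.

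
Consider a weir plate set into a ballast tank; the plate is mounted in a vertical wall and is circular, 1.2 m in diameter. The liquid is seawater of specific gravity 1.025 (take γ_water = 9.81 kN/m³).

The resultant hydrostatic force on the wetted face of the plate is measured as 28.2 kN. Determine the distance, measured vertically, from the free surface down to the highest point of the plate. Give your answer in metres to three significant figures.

γ = 1.025 × 9.81 = 10.05525 kN/m³.
A = π(0.6)² = 1.13097 m².
From F = γ·h_c·A, the centroid depth is h_c = 28.2/(10.05525 × 1.13097) = 2.47973 m.
The centroid is at the centre, 0.6 m below the top of the plate, so the highest point sits at h_top = 2.47973 − 0.6 = 1.87973 m below the surface.

d_top ≈ 1.88 m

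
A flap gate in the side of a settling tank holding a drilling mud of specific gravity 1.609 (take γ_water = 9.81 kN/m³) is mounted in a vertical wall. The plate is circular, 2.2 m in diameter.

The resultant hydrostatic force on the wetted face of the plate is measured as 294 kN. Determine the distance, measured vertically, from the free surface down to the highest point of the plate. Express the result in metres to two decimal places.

d_top ≈ 3.80 m

γ = 1.609 × 9.81 = 15.78429 kN/m³.
A = π(1.1)² = 3.80133 m².
From F = γ·h_c·A, the centroid depth is h_c = 294/(15.78429 × 3.80133) = 4.89989 m.
The centroid is at the centre, 1.1 m below the top of the plate, so the highest point sits at h_top = 4.89989 − 1.1 = 3.79989 m below the surface.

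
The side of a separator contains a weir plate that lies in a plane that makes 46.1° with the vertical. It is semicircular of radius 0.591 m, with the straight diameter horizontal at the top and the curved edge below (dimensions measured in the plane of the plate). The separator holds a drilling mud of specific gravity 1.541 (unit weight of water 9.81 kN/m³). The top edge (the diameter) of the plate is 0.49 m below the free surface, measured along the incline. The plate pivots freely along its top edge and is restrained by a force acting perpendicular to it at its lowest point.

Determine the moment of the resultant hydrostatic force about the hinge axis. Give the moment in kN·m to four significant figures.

γ = 1.541 × 9.81 = 15.11721 kN/m³.
The plate makes 46.1° with the vertical, i.e. θ = 90° − 46.1° = 43.9° to the horizontal. Measuring y along the incline from the free-surface line, vertical depth h = y·sinθ with sinθ = 0.693402.
The centroid of a semicircle lies 4r/(3π) = 0.250828 m from the diameter, here below the top edge, so y_c = 0.49 + 0.250828 = 0.740828 m and h_c = 0.740828 × 0.693402 = 0.513692 m.
A = πr²/2 = π × 0.591²/2 = 0.548649 m².
Resultant F = γ·h_c·A = 15.11721 × 0.513692 × 0.548649 = 4.26058 kN.
I_c = (π/8 − 8/(9π))·r⁴ = 0.109757 × 0.591⁴ = 0.01339 m⁴.
Centre of pressure: y_p = y_c + I_c/(y_c·A) = 0.740828 + 0.01339/(0.740828 × 0.548649) = 0.740828 + 0.0329434 = 0.773771 m along the plane.
The resultant acts 0.250828 + 0.0329434 = 0.283771 m (along the plate) below the hinge at the top edge, so the moment about the hinge is M = F × 0.283771 = 4.26058 × 0.283771 = 1.20903 kN·m.

M ≈ 1.209 kN·m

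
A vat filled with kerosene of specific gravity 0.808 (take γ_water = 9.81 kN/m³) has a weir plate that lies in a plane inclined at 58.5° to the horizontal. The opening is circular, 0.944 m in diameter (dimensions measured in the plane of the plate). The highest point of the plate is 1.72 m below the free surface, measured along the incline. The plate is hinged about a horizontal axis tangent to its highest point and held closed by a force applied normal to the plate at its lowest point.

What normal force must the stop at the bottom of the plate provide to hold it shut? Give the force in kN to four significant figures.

γ = 0.808 × 9.81 = 7.92648 kN/m³.
Let θ = 58.5° be the plate's angle to the horizontal; measure y along the incline from where the plane meets the free surface. Vertical depth h = y·sinθ with sinθ = 0.852640.
The centroid is at the centre, 0.472 m below the top of the plate, so y_c = 1.72 + 0.472 = 2.192 m and h_c = 2.192 × 0.852640 = 1.86899 m.
A = π(0.472)² = 0.699897 m².
Resultant F = γ·h_c·A = 7.92648 × 1.86899 × 0.699897 = 10.3686 kN.
I_c = πr⁴/4 = π × 0.472⁴/4 = 0.0389814 m⁴.
Centre of pressure: y_p = y_c + I_c/(y_c·A) = 2.192 + 0.0389814/(2.192 × 0.699897) = 2.192 + 0.0254087 = 2.21741 m along the plane.
The resultant acts 0.472 + 0.0254087 = 0.497409 m (along the plate) below the hinge at the top edge, so the moment about the hinge is M = F × 0.497409 = 10.3686 × 0.497409 = 5.15743 kN·m.
A normal force at the bottom, 0.944 m from the hinge, must supply this moment: P = 5.15743/0.944 = 5.46338 kN.

P ≈ 5.463 kN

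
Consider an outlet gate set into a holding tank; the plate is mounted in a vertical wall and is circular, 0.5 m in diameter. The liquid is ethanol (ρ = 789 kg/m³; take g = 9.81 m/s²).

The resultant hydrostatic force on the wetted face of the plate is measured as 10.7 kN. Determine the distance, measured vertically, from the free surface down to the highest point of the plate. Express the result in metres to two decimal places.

d_top ≈ 6.79 m

γ = ρg = 789 × 9.81 / 1000 = 7.74009 kN/m³.
A = π(0.25)² = 0.19635 m².
From F = γ·h_c·A, the centroid depth is h_c = 10.7/(7.74009 × 0.19635) = 7.04055 m.
The centroid is at the centre, 0.25 m below the top of the plate, so the highest point sits at h_top = 7.04055 − 0.25 = 6.79055 m below the surface.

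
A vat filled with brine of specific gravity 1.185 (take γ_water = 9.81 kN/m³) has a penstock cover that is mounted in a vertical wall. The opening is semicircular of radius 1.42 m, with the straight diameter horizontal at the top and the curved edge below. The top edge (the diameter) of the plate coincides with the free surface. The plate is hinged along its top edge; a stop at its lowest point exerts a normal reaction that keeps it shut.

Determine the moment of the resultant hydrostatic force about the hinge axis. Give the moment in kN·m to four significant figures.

γ = 1.185 × 9.81 = 11.62485 kN/m³.
The centroid of a semicircle lies 4r/(3π) = 0.602667 m from the diameter, here below the top edge, so the centroid depth is h_c = 0.602667 m.
A = πr²/2 = π × 1.42²/2 = 3.16735 m².
Resultant F = γ·h_c·A = 11.62485 × 0.602667 × 3.16735 = 22.1902 kN.
I_c = (π/8 − 8/(9π))·r⁴ = 0.109757 × 1.42⁴ = 0.446258 m⁴.
Centre of pressure: y_p = y_c + I_c/(y_c·A) = 0.602667 + 0.446258/(0.602667 × 3.16735) = 0.602667 + 0.233783 = 0.83645 m along the plane.
The resultant acts 0.602667 + 0.233783 = 0.83645 m (along the plate) below the hinge at the top edge, so the moment about the hinge is M = F × 0.83645 = 22.1902 × 0.83645 = 18.561 kN·m.

M ≈ 18.56 kN·m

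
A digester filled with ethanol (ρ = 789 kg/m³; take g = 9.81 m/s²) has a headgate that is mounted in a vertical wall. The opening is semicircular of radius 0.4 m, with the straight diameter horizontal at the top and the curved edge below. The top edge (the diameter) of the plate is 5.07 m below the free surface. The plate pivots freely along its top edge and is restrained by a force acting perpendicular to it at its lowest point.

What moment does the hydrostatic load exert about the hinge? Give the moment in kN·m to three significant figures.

γ = ρg = 789 × 9.81 / 1000 = 7.74009 kN/m³.
The centroid of a semicircle lies 4r/(3π) = 0.169765 m from the diameter, here below the top edge, so the centroid depth is h_c = 5.07 + 0.169765 = 5.23977 m.
A = πr²/2 = π × 0.4²/2 = 0.251327 m².
Resultant F = γ·h_c·A = 7.74009 × 5.23977 × 0.251327 = 10.1929 kN.
I_c = (π/8 − 8/(9π))·r⁴ = 0.109757 × 0.4⁴ = 0.00280978 m⁴.
Centre of pressure: y_p = y_c + I_c/(y_c·A) = 5.23977 + 0.00280978/(5.23977 × 0.251327) = 5.23977 + 0.00213364 = 5.2419 m along the plane.
The resultant acts 0.169765 + 0.00213364 = 0.171899 m (along the plate) below the hinge at the top edge, so the moment about the hinge is M = F × 0.171899 = 10.1929 × 0.171899 = 1.75215 kN·m.

M ≈ 1.75 kN·m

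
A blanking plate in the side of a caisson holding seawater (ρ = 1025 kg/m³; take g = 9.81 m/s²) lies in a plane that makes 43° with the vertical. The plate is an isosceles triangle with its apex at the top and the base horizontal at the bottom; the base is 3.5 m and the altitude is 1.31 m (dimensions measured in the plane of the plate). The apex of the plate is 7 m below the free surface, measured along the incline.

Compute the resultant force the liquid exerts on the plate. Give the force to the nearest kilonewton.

F ≈ 133 kN

γ = ρg = 1025 × 9.81 / 1000 = 10.05525 kN/m³.
The plate makes 43° with the vertical, i.e. θ = 90° − 43° = 47° to the horizontal. Measuring y along the incline from the free-surface line, vertical depth h = y·sinθ with sinθ = 0.731354.
With the apex up, the centroid sits 2h/3 = 2 × 1.31/3 = 0.873333 m below the apex, so y_c = 7 + 0.873333 = 7.87333 m and h_c = 7.87333 × 0.731354 = 5.75819 m.
A = ½ × 3.5 × 1.31 = 2.2925 m².
Resultant F = γ·h_c·A = 10.05525 × 5.75819 × 2.2925 = 132.736 kN.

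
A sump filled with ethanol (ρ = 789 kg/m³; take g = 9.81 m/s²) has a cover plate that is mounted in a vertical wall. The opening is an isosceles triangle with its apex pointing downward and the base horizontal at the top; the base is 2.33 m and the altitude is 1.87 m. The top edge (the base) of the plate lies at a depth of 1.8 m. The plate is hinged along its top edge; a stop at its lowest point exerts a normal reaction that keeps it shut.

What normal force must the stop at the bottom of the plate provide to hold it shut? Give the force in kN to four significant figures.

P ≈ 15.37 kN

γ = ρg = 789 × 9.81 / 1000 = 7.74009 kN/m³.
With the apex down, the centroid sits h/3 = 1.87/3 = 0.623333 m below the base (the top edge), so the centroid depth is h_c = 1.8 + 0.623333 = 2.42333 m.
A = ½ × 2.33 × 1.87 = 2.17855 m².
Resultant F = γ·h_c·A = 7.74009 × 2.42333 × 2.17855 = 40.8626 kN.
I_c = b·h³/36 = 2.33 × 1.87³/36 = 0.423232 m⁴.
Centre of pressure: y_p = y_c + I_c/(y_c·A) = 2.42333 + 0.423232/(2.42333 × 2.17855) = 2.42333 + 0.0801675 = 2.5035 m along the plane.
The resultant acts 0.623333 + 0.0801675 = 0.703501 m (along the plate) below the hinge at the top edge, so the moment about the hinge is M = F × 0.703501 = 40.8626 × 0.703501 = 28.7469 kN·m.
A normal force at the bottom, 1.87 m from the hinge, must supply this moment: P = 28.7469/1.87 = 15.3727 kN.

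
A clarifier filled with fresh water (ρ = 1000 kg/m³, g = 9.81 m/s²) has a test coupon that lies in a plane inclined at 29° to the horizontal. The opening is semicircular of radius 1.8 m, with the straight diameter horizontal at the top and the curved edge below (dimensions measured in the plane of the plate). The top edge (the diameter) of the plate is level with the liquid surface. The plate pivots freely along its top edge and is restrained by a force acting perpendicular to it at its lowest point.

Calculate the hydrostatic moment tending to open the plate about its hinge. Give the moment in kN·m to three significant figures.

M ≈ 19.6 kN·m

γ = ρg = 1000 × 9.81 = 9810 N/m³ = 9.81 kN/m³.
Let θ = 29° be the plate's angle to the horizontal; measure y along the incline from where the plane meets the free surface. Vertical depth h = y·sinθ with sinθ = 0.484810.
The centroid of a semicircle lies 4r/(3π) = 0.763944 m from the diameter, here below the top edge, so y_c = 0.763944 m and h_c = 0.763944 × 0.484810 = 0.370368 m.
A = πr²/2 = π × 1.8²/2 = 5.08938 m².
Resultant F = γ·h_c·A = 9.81 × 0.370368 × 5.08938 = 18.4913 kN.
I_c = (π/8 − 8/(9π))·r⁴ = 0.109757 × 1.8⁴ = 1.15219 m⁴.
Centre of pressure: y_p = y_c + I_c/(y_c·A) = 0.763944 + 1.15219/(0.763944 × 5.08938) = 0.763944 + 0.296345 = 1.06029 m along the plane.
The resultant acts 0.763944 + 0.296345 = 1.06029 m (along the plate) below the hinge at the top edge, so the moment about the hinge is M = F × 1.06029 = 18.4913 × 1.06029 = 19.6061 kN·m.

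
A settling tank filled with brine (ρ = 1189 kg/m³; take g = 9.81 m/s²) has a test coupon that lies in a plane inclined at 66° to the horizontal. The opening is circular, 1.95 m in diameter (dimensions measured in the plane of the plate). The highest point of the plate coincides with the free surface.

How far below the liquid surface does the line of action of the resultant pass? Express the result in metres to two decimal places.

h_p = 1.11 m

γ = ρg = 1189 × 9.81 / 1000 = 11.66409 kN/m³.
Let θ = 66° be the plate's angle to the horizontal; measure y along the incline from where the plane meets the free surface. Vertical depth h = y·sinθ with sinθ = 0.913545.
The centroid is at the centre, 0.975 m below the top of the plate, so y_c = 0.975 m and h_c = 0.975 × 0.913545 = 0.890706 m.
A = π(0.975)² = 2.98648 m².
Resultant F = γ·h_c·A = 11.66409 × 0.890706 × 2.98648 = 31.0274 kN.
I_c = πr⁴/4 = π × 0.975⁴/4 = 0.709755 m⁴.
Centre of pressure: y_p = y_c + I_c/(y_c·A) = 0.975 + 0.709755/(0.975 × 2.98648) = 0.975 + 0.24375 = 1.21875 m along the plane.
Vertically, h_p = y_p·sinθ = 1.21875 × 0.913545 = 1.11338 m.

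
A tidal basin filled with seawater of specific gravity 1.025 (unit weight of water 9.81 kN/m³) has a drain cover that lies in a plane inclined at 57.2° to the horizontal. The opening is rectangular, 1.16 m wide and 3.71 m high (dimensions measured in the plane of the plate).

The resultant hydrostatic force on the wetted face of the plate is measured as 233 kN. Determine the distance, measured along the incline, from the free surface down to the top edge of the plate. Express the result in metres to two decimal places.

y_top ≈ 4.55 m

γ = 1.025 × 9.81 = 10.05525 kN/m³.
A = 1.16 × 3.71 = 4.3036 m².
From F = γ·h_c·A, the centroid depth is h_c = 233/(10.05525 × 4.3036) = 5.38432 m.
Let θ = 57.2° be the plate's angle to the horizontal; measure y along the incline from where the plane meets the free surface. Vertical depth h = y·sinθ with sinθ = 0.840567.
Along the incline, y_c = h_c/sinθ = 5.38432/0.840567 = 6.40558 m.
The centroid lies 3.71/2 = 1.855 m below the top edge, so the top edge sits at y_top = 6.40558 − 1.855 = 4.55058 m along the incline.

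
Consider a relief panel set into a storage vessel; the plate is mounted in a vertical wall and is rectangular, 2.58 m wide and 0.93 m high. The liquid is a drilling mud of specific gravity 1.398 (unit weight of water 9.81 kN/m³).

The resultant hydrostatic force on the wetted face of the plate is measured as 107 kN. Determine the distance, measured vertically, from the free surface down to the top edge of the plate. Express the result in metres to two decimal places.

d_top ≈ 2.79 m

γ = 1.398 × 9.81 = 13.71438 kN/m³.
A = 2.58 × 0.93 = 2.3994 m².
From F = γ·h_c·A, the centroid depth is h_c = 107/(13.71438 × 2.3994) = 3.25166 m.
The centroid lies 0.93/2 = 0.465 m below the top edge, so the top edge sits at h_top = 3.25166 − 0.465 = 2.78666 m below the surface.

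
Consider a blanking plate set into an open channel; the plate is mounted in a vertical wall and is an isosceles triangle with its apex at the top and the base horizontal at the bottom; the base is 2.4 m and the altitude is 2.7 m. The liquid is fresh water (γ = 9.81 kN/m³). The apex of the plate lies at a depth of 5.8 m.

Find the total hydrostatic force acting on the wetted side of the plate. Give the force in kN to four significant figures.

F ≈ 241.6 kN

γ = 9.81 kN/m³.
With the apex up, the centroid sits 2h/3 = 2 × 2.7/3 = 1.8 m below the apex, so the centroid depth is h_c = 5.8 + 1.8 = 7.6 m.
A = ½ × 2.4 × 2.7 = 3.24 m².
Resultant F = γ·h_c·A = 9.81 × 7.6 × 3.24 = 241.561 kN.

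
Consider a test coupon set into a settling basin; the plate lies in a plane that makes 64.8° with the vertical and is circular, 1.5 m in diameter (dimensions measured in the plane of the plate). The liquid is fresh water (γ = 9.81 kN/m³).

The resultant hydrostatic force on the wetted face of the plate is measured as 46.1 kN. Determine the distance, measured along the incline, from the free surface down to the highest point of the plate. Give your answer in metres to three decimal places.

y_top ≈ 5.496 m

γ = 9.81 kN/m³.
A = π(0.75)² = 1.76715 m².
From F = γ·h_c·A, the centroid depth is h_c = 46.1/(9.81 × 1.76715) = 2.65925 m.
The plate makes 64.8° with the vertical, i.e. θ = 90° − 64.8° = 25.2° to the horizontal. Measuring y along the incline from the free-surface line, vertical depth h = y·sinθ with sinθ = 0.425779.
Along the incline, y_c = h_c/sinθ = 2.65925/0.425779 = 6.24561 m.
The centroid is at the centre, 0.75 m below the top of the plate, so the highest point sits at y_top = 6.24561 − 0.75 = 5.49561 m along the incline.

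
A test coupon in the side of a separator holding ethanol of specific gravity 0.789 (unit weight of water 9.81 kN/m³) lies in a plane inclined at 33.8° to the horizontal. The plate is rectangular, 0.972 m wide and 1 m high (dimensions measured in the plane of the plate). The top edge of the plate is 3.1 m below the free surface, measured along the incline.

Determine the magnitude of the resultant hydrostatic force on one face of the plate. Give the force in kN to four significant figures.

F ≈ 15.07 kN

γ = 0.789 × 9.81 = 7.74009 kN/m³.
Let θ = 33.8° be the plate's angle to the horizontal; measure y along the incline from where the plane meets the free surface. Vertical depth h = y·sinθ with sinθ = 0.556296.
The centroid lies 1/2 = 0.5 m below the top edge, so y_c = 3.1 + 0.5 = 3.6 m and h_c = 3.6 × 0.556296 = 2.00267 m.
A = 0.972 × 1 = 0.972 m².
Resultant F = γ·h_c·A = 7.74009 × 2.00267 × 0.972 = 15.0668 kN.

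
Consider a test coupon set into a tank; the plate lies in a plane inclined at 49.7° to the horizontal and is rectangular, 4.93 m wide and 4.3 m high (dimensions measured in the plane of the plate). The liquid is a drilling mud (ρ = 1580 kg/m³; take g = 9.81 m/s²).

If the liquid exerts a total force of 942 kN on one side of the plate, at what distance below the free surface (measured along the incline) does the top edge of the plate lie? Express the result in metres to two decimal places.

γ = ρg = 1580 × 9.81 / 1000 = 15.4998 kN/m³.
A = 4.93 × 4.3 = 21.199 m².
From F = γ·h_c·A, the centroid depth is h_c = 942/(15.4998 × 21.199) = 2.86688 m.
Let θ = 49.7° be the plate's angle to the horizontal; measure y along the incline from where the plane meets the free surface. Vertical depth h = y·sinθ with sinθ = 0.762668.
Along the incline, y_c = h_c/sinθ = 2.86688/0.762668 = 3.75901 m.
The centroid lies 4.3/2 = 2.15 m below the top edge, so the top edge sits at y_top = 3.75901 − 2.15 = 1.60901 m along the incline.

y_top ≈ 1.61 m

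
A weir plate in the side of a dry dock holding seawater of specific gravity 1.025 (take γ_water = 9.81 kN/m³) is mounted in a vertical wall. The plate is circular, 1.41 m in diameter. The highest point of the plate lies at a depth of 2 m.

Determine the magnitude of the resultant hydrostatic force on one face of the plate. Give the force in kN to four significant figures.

F ≈ 42.47 kN

γ = 1.025 × 9.81 = 10.05525 kN/m³.
The centroid is at the centre, 0.705 m below the top of the plate, so the centroid depth is h_c = 2 + 0.705 = 2.705 m.
A = π(0.705)² = 1.56145 m².
Resultant F = γ·h_c·A = 10.05525 × 2.705 × 1.56145 = 42.4706 kN.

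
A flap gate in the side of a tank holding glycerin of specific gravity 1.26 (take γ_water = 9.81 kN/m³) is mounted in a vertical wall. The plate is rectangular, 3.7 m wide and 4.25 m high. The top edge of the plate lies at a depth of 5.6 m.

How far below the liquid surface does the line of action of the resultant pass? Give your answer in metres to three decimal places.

h_p = 7.920 m

γ = 1.26 × 9.81 = 12.3606 kN/m³.
The centroid lies 4.25/2 = 2.125 m below the top edge, so the centroid depth is h_c = 5.6 + 2.125 = 7.725 m.
A = 3.7 × 4.25 = 15.725 m².
Resultant F = γ·h_c·A = 12.3606 × 7.725 × 15.725 = 1501.51 kN.
I_c = b·h³/12 = 3.7 × 4.25³/12 = 23.6694 m⁴.
Centre of pressure: y_p = y_c + I_c/(y_c·A) = 7.725 + 23.6694/(7.725 × 15.725) = 7.725 + 0.194849 = 7.91985 m along the plane.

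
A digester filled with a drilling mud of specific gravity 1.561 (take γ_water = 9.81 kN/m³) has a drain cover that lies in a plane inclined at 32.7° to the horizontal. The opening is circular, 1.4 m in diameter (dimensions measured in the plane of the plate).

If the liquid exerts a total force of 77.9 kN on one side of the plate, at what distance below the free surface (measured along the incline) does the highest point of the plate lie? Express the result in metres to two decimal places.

γ = 1.561 × 9.81 = 15.31341 kN/m³.
A = π(0.7)² = 1.53938 m².
From F = γ·h_c·A, the centroid depth is h_c = 77.9/(15.31341 × 1.53938) = 3.30461 m.
Let θ = 32.7° be the plate's angle to the horizontal; measure y along the incline from where the plane meets the free surface. Vertical depth h = y·sinθ with sinθ = 0.540240.
Along the incline, y_c = h_c/sinθ = 3.30461/0.540240 = 6.11693 m.
The centroid is at the centre, 0.7 m below the top of the plate, so the highest point sits at y_top = 6.11693 − 0.7 = 5.41693 m along the incline.

y_top ≈ 5.42 m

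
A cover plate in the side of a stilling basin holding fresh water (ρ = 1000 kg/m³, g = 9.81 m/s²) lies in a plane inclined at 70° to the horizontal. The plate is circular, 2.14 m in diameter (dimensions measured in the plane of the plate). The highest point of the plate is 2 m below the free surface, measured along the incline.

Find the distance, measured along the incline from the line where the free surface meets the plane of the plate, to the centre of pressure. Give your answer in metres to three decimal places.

γ = ρg = 1000 × 9.81 = 9810 N/m³ = 9.81 kN/m³.
Let θ = 70° be the plate's angle to the horizontal; measure y along the incline from where the plane meets the free surface. Vertical depth h = y·sinθ with sinθ = 0.939693.
The centroid is at the centre, 1.07 m below the top of the plate, so y_c = 2 + 1.07 = 3.07 m and h_c = 3.07 × 0.939693 = 2.88486 m.
A = π(1.07)² = 3.59681 m².
Resultant F = γ·h_c·A = 9.81 × 2.88486 × 3.59681 = 101.791 kN.
I_c = πr⁴/4 = π × 1.07⁴/4 = 1.0295 m⁴.
Centre of pressure: y_p = y_c + I_c/(y_c·A) = 3.07 + 1.0295/(3.07 × 3.59681) = 3.07 + 0.0932332 = 3.16323 m along the plane.

y_p = 3.163 m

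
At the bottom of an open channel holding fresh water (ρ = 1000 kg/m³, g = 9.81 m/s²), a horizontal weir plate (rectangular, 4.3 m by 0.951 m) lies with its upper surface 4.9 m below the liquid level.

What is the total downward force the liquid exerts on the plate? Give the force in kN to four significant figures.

γ = ρg = 1000 × 9.81 = 9810 N/m³ = 9.81 kN/m³.
The plate is horizontal, so pressure is uniform at p = γ·h = 9.81 × 4.9 = 48.069 kN/m².
A = 4.3 × 0.951 = 4.0893 m².
F = p·A = 48.069 × 4.0893 = 196.569 kN.

F ≈ 196.6 kN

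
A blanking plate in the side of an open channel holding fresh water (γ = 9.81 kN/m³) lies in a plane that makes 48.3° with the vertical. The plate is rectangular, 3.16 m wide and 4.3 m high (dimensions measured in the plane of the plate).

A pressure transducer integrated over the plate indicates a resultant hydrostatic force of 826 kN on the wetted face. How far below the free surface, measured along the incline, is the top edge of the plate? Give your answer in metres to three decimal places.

y_top ≈ 7.165 m

γ = 9.81 kN/m³.
A = 3.16 × 4.3 = 13.588 m².
From F = γ·h_c·A, the centroid depth is h_c = 826/(9.81 × 13.588) = 6.19663 m.
The plate makes 48.3° with the vertical, i.e. θ = 90° − 48.3° = 41.7° to the horizontal. Measuring y along the incline from the free-surface line, vertical depth h = y·sinθ with sinθ = 0.665230.
Along the incline, y_c = h_c/sinθ = 6.19663/0.665230 = 9.31502 m.
The centroid lies 4.3/2 = 2.15 m below the top edge, so the top edge sits at y_top = 9.31502 − 2.15 = 7.16502 m along the incline.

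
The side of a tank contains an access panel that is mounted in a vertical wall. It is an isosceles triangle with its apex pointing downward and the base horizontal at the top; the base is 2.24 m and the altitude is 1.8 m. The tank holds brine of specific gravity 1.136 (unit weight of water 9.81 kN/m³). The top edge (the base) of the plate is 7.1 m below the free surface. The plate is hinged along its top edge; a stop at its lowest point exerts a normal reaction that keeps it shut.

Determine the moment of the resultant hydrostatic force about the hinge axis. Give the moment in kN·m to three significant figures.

M ≈ 108 kN·m

γ = 1.136 × 9.81 = 11.14416 kN/m³.
With the apex down, the centroid sits h/3 = 1.8/3 = 0.6 m below the base (the top edge), so the centroid depth is h_c = 7.1 + 0.6 = 7.7 m.
A = ½ × 2.24 × 1.8 = 2.016 m².
Resultant F = γ·h_c·A = 11.14416 × 7.7 × 2.016 = 172.993 kN.
I_c = b·h³/36 = 2.24 × 1.8³/36 = 0.36288 m⁴.
Centre of pressure: y_p = y_c + I_c/(y_c·A) = 7.7 + 0.36288/(7.7 × 2.016) = 7.7 + 0.0233766 = 7.72338 m along the plane.
The resultant acts 0.6 + 0.0233766 = 0.623377 m (along the plate) below the hinge at the top edge, so the moment about the hinge is M = F × 0.623377 = 172.993 × 0.623377 = 107.84 kN·m.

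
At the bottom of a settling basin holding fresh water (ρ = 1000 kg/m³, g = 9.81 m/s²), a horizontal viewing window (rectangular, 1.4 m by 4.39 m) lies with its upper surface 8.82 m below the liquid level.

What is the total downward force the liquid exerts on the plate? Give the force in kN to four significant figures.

F ≈ 531.8 kN

γ = ρg = 1000 × 9.81 = 9810 N/m³ = 9.81 kN/m³.
The plate is horizontal, so pressure is uniform at p = γ·h = 9.81 × 8.82 = 86.5242 kN/m².
A = 1.4 × 4.39 = 6.146 m².
F = p·A = 86.5242 × 6.146 = 531.778 kN.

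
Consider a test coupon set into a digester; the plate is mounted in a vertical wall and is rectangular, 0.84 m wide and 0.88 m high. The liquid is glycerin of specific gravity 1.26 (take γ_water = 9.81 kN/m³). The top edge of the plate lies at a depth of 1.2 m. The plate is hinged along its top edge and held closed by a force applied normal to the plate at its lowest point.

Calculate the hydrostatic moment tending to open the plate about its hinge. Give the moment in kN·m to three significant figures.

γ = 1.26 × 9.81 = 12.3606 kN/m³.
The centroid lies 0.88/2 = 0.44 m below the top edge, so the centroid depth is h_c = 1.2 + 0.44 = 1.64 m.
A = 0.84 × 0.88 = 0.7392 m².
Resultant F = γ·h_c·A = 12.3606 × 1.64 × 0.7392 = 14.9846 kN.
I_c = b·h³/12 = 0.84 × 0.88³/12 = 0.047703 m⁴.
Centre of pressure: y_p = y_c + I_c/(y_c·A) = 1.64 + 0.047703/(1.64 × 0.7392) = 1.64 + 0.0393496 = 1.67935 m along the plane.
The resultant acts 0.44 + 0.0393496 = 0.47935 m (along the plate) below the hinge at the top edge, so the moment about the hinge is M = F × 0.47935 = 14.9846 × 0.47935 = 7.18287 kN·m.

M ≈ 7.18 kN·m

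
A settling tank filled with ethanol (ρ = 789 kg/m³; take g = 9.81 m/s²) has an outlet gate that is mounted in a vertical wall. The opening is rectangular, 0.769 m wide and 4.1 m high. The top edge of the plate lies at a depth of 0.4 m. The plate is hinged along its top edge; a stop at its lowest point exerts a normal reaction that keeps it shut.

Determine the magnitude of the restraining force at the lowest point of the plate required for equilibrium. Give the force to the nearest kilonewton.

γ = ρg = 789 × 9.81 / 1000 = 7.74009 kN/m³.
The centroid lies 4.1/2 = 2.05 m below the top edge, so the centroid depth is h_c = 0.4 + 2.05 = 2.45 m.
A = 0.769 × 4.1 = 3.1529 m².
Resultant F = γ·h_c·A = 7.74009 × 2.45 × 3.1529 = 59.7891 kN.
I_c = b·h³/12 = 0.769 × 4.1³/12 = 4.41669 m⁴.
Centre of pressure: y_p = y_c + I_c/(y_c·A) = 2.45 + 4.41669/(2.45 × 3.1529) = 2.45 + 0.571769 = 3.02177 m along the plane.
The resultant acts 2.05 + 0.571769 = 2.62177 m (along the plate) below the hinge at the top edge, so the moment about the hinge is M = F × 2.62177 = 59.7891 × 2.62177 = 156.753 kN·m.
A normal force at the bottom, 4.1 m from the hinge, must supply this moment: P = 156.753/4.1 = 38.2324 kN.

P ≈ 38 kN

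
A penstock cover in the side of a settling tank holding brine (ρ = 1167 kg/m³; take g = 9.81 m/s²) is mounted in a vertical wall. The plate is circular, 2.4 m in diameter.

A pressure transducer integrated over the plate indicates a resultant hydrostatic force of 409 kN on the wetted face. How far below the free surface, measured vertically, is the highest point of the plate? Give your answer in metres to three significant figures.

d_top ≈ 6.70 m

γ = ρg = 1167 × 9.81 / 1000 = 11.44827 kN/m³.
A = π(1.2)² = 4.52389 m².
From F = γ·h_c·A, the centroid depth is h_c = 409/(11.44827 × 4.52389) = 7.89717 m.
The centroid is at the centre, 1.2 m below the top of the plate, so the highest point sits at h_top = 7.89717 − 1.2 = 6.69717 m below the surface.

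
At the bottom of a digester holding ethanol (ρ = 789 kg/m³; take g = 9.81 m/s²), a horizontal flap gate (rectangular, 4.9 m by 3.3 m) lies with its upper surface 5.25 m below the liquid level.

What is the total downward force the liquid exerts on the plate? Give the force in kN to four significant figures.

γ = ρg = 789 × 9.81 / 1000 = 7.74009 kN/m³.
The plate is horizontal, so pressure is uniform at p = γ·h = 7.74009 × 5.25 = 40.6355 kN/m².
A = 4.9 × 3.3 = 16.17 m².
F = p·A = 40.6355 × 16.17 = 657.076 kN.

F ≈ 657.1 kN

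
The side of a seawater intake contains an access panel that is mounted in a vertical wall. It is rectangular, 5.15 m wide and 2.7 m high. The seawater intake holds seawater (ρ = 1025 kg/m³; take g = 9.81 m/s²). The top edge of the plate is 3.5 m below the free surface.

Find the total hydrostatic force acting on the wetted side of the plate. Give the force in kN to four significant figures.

F ≈ 678.1 kN

γ = ρg = 1025 × 9.81 / 1000 = 10.05525 kN/m³.
The centroid lies 2.7/2 = 1.35 m below the top edge, so the centroid depth is h_c = 3.5 + 1.35 = 4.85 m.
A = 5.15 × 2.7 = 13.905 m².
Resultant F = γ·h_c·A = 10.05525 × 4.85 × 13.905 = 678.119 kN.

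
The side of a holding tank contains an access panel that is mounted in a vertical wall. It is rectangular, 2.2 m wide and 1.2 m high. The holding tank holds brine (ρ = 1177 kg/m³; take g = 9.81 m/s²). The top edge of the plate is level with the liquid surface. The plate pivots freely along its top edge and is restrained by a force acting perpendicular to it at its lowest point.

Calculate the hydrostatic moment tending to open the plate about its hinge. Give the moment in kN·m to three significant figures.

M ≈ 14.6 kN·m

γ = ρg = 1177 × 9.81 / 1000 = 11.54637 kN/m³.
The centroid lies 1.2/2 = 0.6 m below the top edge, so the centroid depth is h_c = 0.6 m.
A = 2.2 × 1.2 = 2.64 m².
Resultant F = γ·h_c·A = 11.54637 × 0.6 × 2.64 = 18.2895 kN.
I_c = b·h³/12 = 2.2 × 1.2³/12 = 0.3168 m⁴.
Centre of pressure: y_p = y_c + I_c/(y_c·A) = 0.6 + 0.3168/(0.6 × 2.64) = 0.6 + 0.2 = 0.8 m along the plane.
The resultant acts 0.6 + 0.2 = 0.8 m (along the plate) below the hinge at the top edge, so the moment about the hinge is M = F × 0.8 = 18.2895 × 0.8 = 14.6316 kN·m.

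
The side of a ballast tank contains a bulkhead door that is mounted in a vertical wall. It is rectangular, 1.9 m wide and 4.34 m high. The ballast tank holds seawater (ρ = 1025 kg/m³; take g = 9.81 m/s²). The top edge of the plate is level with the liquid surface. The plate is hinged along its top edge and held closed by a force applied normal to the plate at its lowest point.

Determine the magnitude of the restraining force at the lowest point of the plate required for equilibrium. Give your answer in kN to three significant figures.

γ = ρg = 1025 × 9.81 / 1000 = 10.05525 kN/m³.
The centroid lies 4.34/2 = 2.17 m below the top edge, so the centroid depth is h_c = 2.17 m.
A = 1.9 × 4.34 = 8.246 m².
Resultant F = γ·h_c·A = 10.05525 × 2.17 × 8.246 = 179.927 kN.
I_c = b·h³/12 = 1.9 × 4.34³/12 = 12.9432 m⁴.
Centre of pressure: y_p = y_c + I_c/(y_c·A) = 2.17 + 12.9432/(2.17 × 8.246) = 2.17 + 0.723334 = 2.89333 m along the plane.
The resultant acts 2.17 + 0.723334 = 2.89333 m (along the plate) below the hinge at the top edge, so the moment about the hinge is M = F × 2.89333 = 179.927 × 2.89333 = 520.588 kN·m.
A normal force at the bottom, 4.34 m from the hinge, must supply this moment: P = 520.588/4.34 = 119.951 kN.

P ≈ 120 kN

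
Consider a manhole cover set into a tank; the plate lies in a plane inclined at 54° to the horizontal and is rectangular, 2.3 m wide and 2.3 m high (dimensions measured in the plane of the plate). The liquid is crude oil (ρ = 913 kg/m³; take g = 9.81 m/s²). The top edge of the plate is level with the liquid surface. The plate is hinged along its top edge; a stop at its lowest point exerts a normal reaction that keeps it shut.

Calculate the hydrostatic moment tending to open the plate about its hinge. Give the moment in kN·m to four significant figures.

M ≈ 67.59 kN·m

γ = ρg = 913 × 9.81 / 1000 = 8.95653 kN/m³.
Let θ = 54° be the plate's angle to the horizontal; measure y along the incline from where the plane meets the free surface. Vertical depth h = y·sinθ with sinθ = 0.809017.
The centroid lies 2.3/2 = 1.15 m below the top edge, so y_c = 1.15 m and h_c = 1.15 × 0.809017 = 0.93037 m.
A = 2.3 × 2.3 = 5.29 m².
Resultant F = γ·h_c·A = 8.95653 × 0.93037 × 5.29 = 44.081 kN.
I_c = b·h³/12 = 2.3 × 2.3³/12 = 2.33201 m⁴.
Centre of pressure: y_p = y_c + I_c/(y_c·A) = 1.15 + 2.33201/(1.15 × 5.29) = 1.15 + 0.383334 = 1.53333 m along the plane.
The resultant acts 1.15 + 0.383334 = 1.53333 m (along the plate) below the hinge at the top edge, so the moment about the hinge is M = F × 1.53333 = 44.081 × 1.53333 = 67.5907 kN·m.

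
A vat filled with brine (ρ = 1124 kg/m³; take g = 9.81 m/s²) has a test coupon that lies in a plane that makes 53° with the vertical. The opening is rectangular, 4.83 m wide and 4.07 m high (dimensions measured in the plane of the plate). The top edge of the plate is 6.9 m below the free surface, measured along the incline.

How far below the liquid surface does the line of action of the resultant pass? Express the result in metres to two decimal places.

γ = ρg = 1124 × 9.81 / 1000 = 11.02644 kN/m³.
The plate makes 53° with the vertical, i.e. θ = 90° − 53° = 37° to the horizontal. Measuring y along the incline from the free-surface line, vertical depth h = y·sinθ with sinθ = 0.601815.
The centroid lies 4.07/2 = 2.035 m below the top edge, so y_c = 6.9 + 2.035 = 8.935 m and h_c = 8.935 × 0.601815 = 5.37722 m.
A = 4.83 × 4.07 = 19.6581 m².
Resultant F = γ·h_c·A = 11.02644 × 5.37722 × 19.6581 = 1165.56 kN.
I_c = b·h³/12 = 4.83 × 4.07³/12 = 27.1362 m⁴.
Centre of pressure: y_p = y_c + I_c/(y_c·A) = 8.935 + 27.1362/(8.935 × 19.6581) = 8.935 + 0.154494 = 9.08949 m along the plane.
Vertically, h_p = y_p·sinθ = 9.08949 × 0.601815 = 5.47019 m.

h_p = 5.47 m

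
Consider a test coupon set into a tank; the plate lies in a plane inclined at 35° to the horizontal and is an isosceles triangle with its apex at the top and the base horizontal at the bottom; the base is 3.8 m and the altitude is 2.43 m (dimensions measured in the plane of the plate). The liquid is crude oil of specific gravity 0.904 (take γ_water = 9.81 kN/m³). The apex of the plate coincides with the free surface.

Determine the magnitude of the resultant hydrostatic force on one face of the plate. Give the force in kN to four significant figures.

γ = 0.904 × 9.81 = 8.86824 kN/m³.
Let θ = 35° be the plate's angle to the horizontal; measure y along the incline from where the plane meets the free surface. Vertical depth h = y·sinθ with sinθ = 0.573576.
With the apex up, the centroid sits 2h/3 = 2 × 2.43/3 = 1.62 m below the apex, so y_c = 1.62 m and h_c = 1.62 × 0.573576 = 0.929193 m.
A = ½ × 3.8 × 2.43 = 4.617 m².
Resultant F = γ·h_c·A = 8.86824 × 0.929193 × 4.617 = 38.0455 kN.

F ≈ 38.05 kN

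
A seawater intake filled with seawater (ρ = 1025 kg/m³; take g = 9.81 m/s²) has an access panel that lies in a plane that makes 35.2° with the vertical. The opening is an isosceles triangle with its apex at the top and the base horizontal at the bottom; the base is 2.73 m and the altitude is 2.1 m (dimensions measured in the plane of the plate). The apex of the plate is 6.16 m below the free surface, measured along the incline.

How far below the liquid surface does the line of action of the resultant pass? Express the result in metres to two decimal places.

γ = ρg = 1025 × 9.81 / 1000 = 10.05525 kN/m³.
The plate makes 35.2° with the vertical, i.e. θ = 90° − 35.2° = 54.8° to the horizontal. Measuring y along the incline from the free-surface line, vertical depth h = y·sinθ with sinθ = 0.817145.
With the apex up, the centroid sits 2h/3 = 2 × 2.1/3 = 1.4 m below the apex, so y_c = 6.16 + 1.4 = 7.56 m and h_c = 7.56 × 0.817145 = 6.17762 m.
A = ½ × 2.73 × 2.1 = 2.8665 m².
Resultant F = γ·h_c·A = 10.05525 × 6.17762 × 2.8665 = 178.06 kN.
I_c = b·h³/36 = 2.73 × 2.1³/36 = 0.702292 m⁴.
Centre of pressure: y_p = y_c + I_c/(y_c·A) = 7.56 + 0.702292/(7.56 × 2.8665) = 7.56 + 0.0324074 = 7.59241 m along the plane.
Vertically, h_p = y_p·sinθ = 7.59241 × 0.817145 = 6.2041 m.

h_p = 6.20 m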